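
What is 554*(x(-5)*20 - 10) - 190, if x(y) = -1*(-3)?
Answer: 27510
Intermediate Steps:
x(y) = 3
554*(x(-5)*20 - 10) - 190 = 554*(3*20 - 10) - 190 = 554*(60 - 10) - 190 = 554*50 - 190 = 27700 - 190 = 27510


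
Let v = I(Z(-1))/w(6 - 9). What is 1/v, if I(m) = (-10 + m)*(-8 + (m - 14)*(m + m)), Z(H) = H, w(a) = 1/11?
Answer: -1/2662 ≈ -0.00037566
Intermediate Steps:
w(a) = 1/11
I(m) = (-10 + m)*(-8 + 2*m*(-14 + m)) (I(m) = (-10 + m)*(-8 + (-14 + m)*(2*m)) = (-10 + m)*(-8 + 2*m*(-14 + m)))
v = -2662 (v = (80 - 48*(-1)² + 2*(-1)³ + 272*(-1))/(1/11) = (80 - 48*1 + 2*(-1) - 272)*11 = (80 - 48 - 2 - 272)*11 = -242*11 = -2662)
1/v = 1/(-2662) = -1/2662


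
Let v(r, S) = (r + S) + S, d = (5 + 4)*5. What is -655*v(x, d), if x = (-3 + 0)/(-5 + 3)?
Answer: -119865/2 ≈ -59933.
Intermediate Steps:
x = 3/2 (x = -3/(-2) = -3*(-1/2) = 3/2 ≈ 1.5000)
d = 45 (d = 9*5 = 45)
v(r, S) = r + 2*S (v(r, S) = (S + r) + S = r + 2*S)
-655*v(x, d) = -655*(3/2 + 2*45) = -655*(3/2 + 90) = -655*183/2 = -119865/2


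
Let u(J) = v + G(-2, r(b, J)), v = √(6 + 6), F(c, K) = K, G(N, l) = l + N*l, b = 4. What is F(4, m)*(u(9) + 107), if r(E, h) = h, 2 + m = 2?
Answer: 0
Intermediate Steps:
m = 0 (m = -2 + 2 = 0)
v = 2*√3 (v = √12 = 2*√3 ≈ 3.4641)
u(J) = -J + 2*√3 (u(J) = 2*√3 + J*(1 - 2) = 2*√3 + J*(-1) = 2*√3 - J = -J + 2*√3)
F(4, m)*(u(9) + 107) = 0*((-1*9 + 2*√3) + 107) = 0*((-9 + 2*√3) + 107) = 0*(98 + 2*√3) = 0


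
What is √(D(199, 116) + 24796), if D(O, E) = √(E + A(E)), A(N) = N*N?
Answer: √(24796 + 6*√377) ≈ 157.84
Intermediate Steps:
A(N) = N²
D(O, E) = √(E + E²)
√(D(199, 116) + 24796) = √(√(116*(1 + 116)) + 24796) = √(√(116*117) + 24796) = √(√13572 + 24796) = √(6*√377 + 24796) = √(24796 + 6*√377)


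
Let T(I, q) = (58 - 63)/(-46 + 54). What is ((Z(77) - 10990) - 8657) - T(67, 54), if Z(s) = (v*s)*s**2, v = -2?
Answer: -7461699/8 ≈ -9.3271e+5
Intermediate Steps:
T(I, q) = -5/8
Z(s) = -2*s**3 (Z(s) = (-2*s)*s**2 = -2*s**3)
((Z(77) - 10990) - 8657) - T(67, 54) = ((-2*77**3 - 10990) - 8657) - 1*(-5/8) = ((-2*456533 - 10990) - 8657) + 5/8 = ((-913066 - 10990) - 8657) + 5/8 = (-924056 - 8657) + 5/8 = -932713 + 5/8 = -7461699/8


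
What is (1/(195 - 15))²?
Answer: 1/32400 ≈ 3.0864e-5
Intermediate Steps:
(1/(195 - 15))² = (1/180)² = 1/32400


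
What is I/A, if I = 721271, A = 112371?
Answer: 721271/112371 ≈ 6.4187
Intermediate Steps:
I/A = 721271/112371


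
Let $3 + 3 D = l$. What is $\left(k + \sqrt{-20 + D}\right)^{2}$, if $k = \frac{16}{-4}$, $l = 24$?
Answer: $\left(4 - i \sqrt{13}\right)^{2} \approx 3.0 - 28.844 i$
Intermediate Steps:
$k = -4$ ($k = 16 \left(- \frac{1}{4}\right) = -4$)
$D = 7$ ($D = -1 + \frac{1}{3} \cdot 24 = -1 + 8 = 7$)
$\left(k + \sqrt{-20 + D}\right)^{2} = \left(-4 + \sqrt{-20 + 7}\right)^{2} = \left(-4 + \sqrt{-13}\right)^{2} = \left(-4 + i \sqrt{13}\right)^{2}$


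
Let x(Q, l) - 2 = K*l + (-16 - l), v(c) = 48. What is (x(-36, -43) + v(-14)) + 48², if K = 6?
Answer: 2123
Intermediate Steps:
x(Q, l) = -14 + 5*l (x(Q, l) = 2 + (6*l + (-16 - l)) = 2 + (-16 + 5*l) = -14 + 5*l)
(x(-36, -43) + v(-14)) + 48² = ((-14 + 5*(-43)) + 48) + 48² = ((-14 - 215) + 48) + 2304 = (-229 + 48) + 2304 = -181 + 2304 = 2123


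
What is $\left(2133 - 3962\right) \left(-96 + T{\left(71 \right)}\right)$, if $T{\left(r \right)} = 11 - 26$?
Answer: $203019$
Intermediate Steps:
$T{\left(r \right)} = -15$
$\left(2133 - 3962\right) \left(-96 + T{\left(71 \right)}\right) = \left(2133 - 3962\right) \left(-96 - 15\right) = \left(-1829\right) \left(-111\right) = 203019$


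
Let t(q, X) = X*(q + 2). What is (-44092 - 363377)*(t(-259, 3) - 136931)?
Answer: 56109296238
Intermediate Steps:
t(q, X) = X*(2 + q)
(-44092 - 363377)*(t(-259, 3) - 136931) = (-44092 - 363377)*(3*(2 - 259) - 136931) = -407469*(3*(-257) - 136931) = -407469*(-771 - 136931) = -407469*(-137702) = 56109296238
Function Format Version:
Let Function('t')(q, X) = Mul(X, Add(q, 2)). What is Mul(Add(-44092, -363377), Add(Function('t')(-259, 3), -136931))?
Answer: 56109296238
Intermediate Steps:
Function('t')(q, X) = Mul(X, Add(2, q))
Mul(Add(-44092, -363377), Add(Function('t')(-259, 3), -136931)) = Mul(Add(-44092, -363377), Add(Mul(3, Add(2, -259)), -136931)) = Mul(-407469, Add(Mul(3, -257), -136931)) = Mul(-407469, Add(-771, -136931)) = Mul(-407469, -137702) = 56109296238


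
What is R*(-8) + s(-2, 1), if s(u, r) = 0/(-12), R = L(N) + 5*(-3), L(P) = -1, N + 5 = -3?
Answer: 128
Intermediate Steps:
N = -8 (N = -5 - 3 = -8)
R = -16 (R = -1 + 5*(-3) = -1 - 15 = -16)
s(u, r) = 0 (s(u, r) = 0*(-1/12) = 0)
R*(-8) + s(-2, 1) = -16*(-8) + 0 = 128 + 0 = 128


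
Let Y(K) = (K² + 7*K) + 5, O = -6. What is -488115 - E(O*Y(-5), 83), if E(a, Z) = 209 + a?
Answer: -488354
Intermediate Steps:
Y(K) = 5 + K² + 7*K
-488115 - E(O*Y(-5), 83) = -488115 - (209 - 6*(5 + (-5)² + 7*(-5))) = -488115 - (209 - 6*(5 + 25 - 35)) = -488115 - (209 - 6*(-5)) = -488115 - (209 + 30) = -488115 - 1*239 = -488115 - 239 = -488354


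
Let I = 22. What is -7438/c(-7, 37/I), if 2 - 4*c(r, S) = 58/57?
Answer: -211983/7 ≈ -30283.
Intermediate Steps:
c(r, S) = 14/57 (c(r, S) = 1/2 - 29/(2*57) = 1/2 - 1/4*58/57 = 1/2 - 29/114 = 14/57)
-7438/c(-7, 37/I) = -7438/14/57 = -7438*57/14 = -211983/7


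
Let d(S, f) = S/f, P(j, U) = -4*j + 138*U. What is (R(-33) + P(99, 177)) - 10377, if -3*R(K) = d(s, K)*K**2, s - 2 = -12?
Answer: 13543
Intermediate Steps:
s = -10 (s = 2 - 12 = -10)
R(K) = 10*K/3 (R(K) = -(-10/K)*K**2/3 = -(-10)*K/3 = 10*K/3)
(R(-33) + P(99, 177)) - 10377 = ((10/3)*(-33) + (-4*99 + 138*177)) - 10377 = (-110 + (-396 + 24426)) - 10377 = (-110 + 24030) - 10377 = 23920 - 10377 = 13543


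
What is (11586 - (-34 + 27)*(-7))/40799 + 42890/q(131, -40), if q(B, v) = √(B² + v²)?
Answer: 11537/40799 + 42890*√18761/18761 ≈ 313.42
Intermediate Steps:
(11586 - (-34 + 27)*(-7))/40799 + 42890/q(131, -40) = (11586 - (-34 + 27)*(-7))/40799 + 42890/(√(131² + (-40)²)) = (11586 - (-7)*(-7))*(1/40799) + 42890/(√(17161 + 1600)) = (11586 - 1*49)*(1/40799) + 42890/(√18761) = (11586 - 49)*(1/40799) + 42890*(√18761/18761) = 11537*(1/40799) + 42890*√18761/18761 = 11537/40799 + 42890*√18761/18761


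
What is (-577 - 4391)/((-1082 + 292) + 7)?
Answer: 184/29 ≈ 6.3448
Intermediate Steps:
(-577 - 4391)/((-1082 + 292) + 7) = -4968/(-790 + 7) = -4968/(-783) = -4968*(-1/783) = 184/29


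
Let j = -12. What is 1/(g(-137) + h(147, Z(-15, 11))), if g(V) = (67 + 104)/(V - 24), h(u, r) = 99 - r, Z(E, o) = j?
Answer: 161/17700 ≈ 0.0090960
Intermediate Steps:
Z(E, o) = -12
g(V) = 171/(-24 + V)
1/(g(-137) + h(147, Z(-15, 11))) = 1/(171/(-24 - 137) + (99 - 1*(-12))) = 1/(171/(-161) + (99 + 12)) = 1/(171*(-1/161) + 111) = 1/(-171/161 + 111) = 1/(17700/161) = 161/17700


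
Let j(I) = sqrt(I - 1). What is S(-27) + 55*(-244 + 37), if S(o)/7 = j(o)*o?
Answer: -11385 - 378*I*sqrt(7) ≈ -11385.0 - 1000.1*I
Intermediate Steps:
j(I) = sqrt(-1 + I)
S(o) = 7*o*sqrt(-1 + o) (S(o) = 7*(sqrt(-1 + o)*o) = 7*(o*sqrt(-1 + o)) = 7*o*sqrt(-1 + o))
S(-27) + 55*(-244 + 37) = 7*(-27)*sqrt(-1 - 27) + 55*(-244 + 37) = 7*(-27)*sqrt(-28) + 55*(-207) = 7*(-27)*(2*I*sqrt(7)) - 11385 = -378*I*sqrt(7) - 11385 = -11385 - 378*I*sqrt(7)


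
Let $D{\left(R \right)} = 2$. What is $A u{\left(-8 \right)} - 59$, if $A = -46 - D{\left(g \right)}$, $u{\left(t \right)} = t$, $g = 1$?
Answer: $325$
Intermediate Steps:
$A = -48$ ($A = -46 - 2 = -48$)
$A u{\left(-8 \right)} - 59 = \left(-48\right) \left(-8\right) - 59 = 384 - 59 = 325$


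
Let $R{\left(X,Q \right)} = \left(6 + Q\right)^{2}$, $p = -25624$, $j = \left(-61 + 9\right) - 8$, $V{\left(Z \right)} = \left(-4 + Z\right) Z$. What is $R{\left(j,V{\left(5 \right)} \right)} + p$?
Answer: $-25503$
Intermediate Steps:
$V{\left(Z \right)} = Z \left(-4 + Z\right)$
$j = -60$ ($j = -52 - 8 = -60$)
$R{\left(j,V{\left(5 \right)} \right)} + p = \left(6 + 5 \left(-4 + 5\right)\right)^{2} - 25624 = \left(6 + 5 \cdot 1\right)^{2} - 25624 = \left(6 + 5\right)^{2} - 25624 = 11^{2} - 25624 = 121 - 25624 = -25503$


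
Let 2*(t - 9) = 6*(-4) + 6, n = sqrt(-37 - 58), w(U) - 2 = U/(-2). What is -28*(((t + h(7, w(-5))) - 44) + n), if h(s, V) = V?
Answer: 1106 - 28*I*sqrt(95) ≈ 1106.0 - 272.91*I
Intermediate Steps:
w(U) = 2 - U/2 (w(U) = 2 + U/(-2) = 2 + U*(-1/2) = 2 - U/2)
n = I*sqrt(95) (n = sqrt(-95) = I*sqrt(95) ≈ 9.7468*I)
t = 0 (t = 9 + (6*(-4) + 6)/2 = 9 + (-24 + 6)/2 = 9 + (1/2)*(-18) = 9 - 9 = 0)
-28*(((t + h(7, w(-5))) - 44) + n) = -28*(((0 + (2 - 1/2*(-5))) - 44) + I*sqrt(95)) = -28*(((0 + (2 + 5/2)) - 44) + I*sqrt(95)) = -28*(((0 + 9/2) - 44) + I*sqrt(95)) = -28*((9/2 - 44) + I*sqrt(95)) = -28*(-79/2 + I*sqrt(95)) = 1106 - 28*I*sqrt(95)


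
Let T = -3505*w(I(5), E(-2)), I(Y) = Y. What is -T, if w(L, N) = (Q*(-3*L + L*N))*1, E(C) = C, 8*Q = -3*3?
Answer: 788625/8 ≈ 98578.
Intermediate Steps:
Q = -9/8 (Q = (-3*3)/8 = (1/8)*(-9) = -9/8 ≈ -1.1250)
w(L, N) = 27*L/8 - 9*L*N/8 (w(L, N) = -9*(-3*L + L*N)/8*1 = (27*L/8 - 9*L*N/8)*1 = 27*L/8 - 9*L*N/8)
T = -788625/8 (T = -31545*5*(3 - 1*(-2))/8 = -31545*5*(3 + 2)/8 = -31545*5*5/8 = -3505*225/8 = -788625/8 ≈ -98578.)
-T = -1*(-788625/8) = 788625/8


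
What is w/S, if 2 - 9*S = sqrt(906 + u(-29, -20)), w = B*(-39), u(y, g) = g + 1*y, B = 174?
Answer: 122148/853 + 61074*sqrt(857)/853 ≈ 2239.2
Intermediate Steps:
u(y, g) = g + y
w = -6786 (w = 174*(-39) = -6786)
S = 2/9 - sqrt(857)/9 (S = 2/9 - sqrt(906 + (-20 - 29))/9 = 2/9 - sqrt(906 - 49)/9 = 2/9 - sqrt(857)/9 ≈ -3.0305)
w/S = -6786/(2/9 - sqrt(857)/9)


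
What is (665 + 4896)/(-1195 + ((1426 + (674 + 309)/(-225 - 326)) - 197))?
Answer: 3064111/17751 ≈ 172.62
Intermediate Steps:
(665 + 4896)/(-1195 + ((1426 + (674 + 309)/(-225 - 326)) - 197)) = 5561/(-1195 + ((1426 + 983/(-551)) - 197)) = 5561/(-1195 + ((1426 + 983*(-1/551)) - 197)) = 5561/(-1195 + ((1426 - 983/551) - 197)) = 5561/(-1195 + (784743/551 - 197)) = 5561/(-1195 + 676196/551) = 5561/(17751/551) = 5561*(551/17751) = 3064111/17751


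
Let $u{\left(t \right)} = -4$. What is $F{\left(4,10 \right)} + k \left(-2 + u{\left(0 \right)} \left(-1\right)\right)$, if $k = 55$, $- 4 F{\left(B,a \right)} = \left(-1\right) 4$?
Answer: $111$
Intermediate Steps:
$F{\left(B,a \right)} = 1$ ($F{\left(B,a \right)} = - \frac{\left(-1\right) 4}{4} = \left(- \frac{1}{4}\right) \left(-4\right) = 1$)
$F{\left(4,10 \right)} + k \left(-2 + u{\left(0 \right)} \left(-1\right)\right) = 1 + 55 \left(-2 - -4\right) = 1 + 55 \left(-2 + 4\right) = 1 + 55 \cdot 2 = 1 + 110 = 111$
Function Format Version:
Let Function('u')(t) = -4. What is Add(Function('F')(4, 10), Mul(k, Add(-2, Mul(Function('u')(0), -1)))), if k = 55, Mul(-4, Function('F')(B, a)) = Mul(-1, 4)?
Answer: 111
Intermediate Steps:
Function('F')(B, a) = 1 (Function('F')(B, a) = Mul(Rational(-1, 4), Mul(-1, 4)) = Mul(Rational(-1, 4), -4) = 1)
Add(Function('F')(4, 10), Mul(k, Add(-2, Mul(Function('u')(0), -1)))) = Add(1, Mul(55, Add(-2, Mul(-4, -1)))) = Add(1, Mul(55, Add(-2, 4))) = Add(1, Mul(55, 2)) = Add(1, 110) = 111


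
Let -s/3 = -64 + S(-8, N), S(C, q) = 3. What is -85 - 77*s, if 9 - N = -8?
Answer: -14176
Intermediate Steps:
N = 17 (N = 9 - 1*(-8) = 9 + 8 = 17)
s = 183 (s = -3*(-64 + 3) = -3*(-61) = 183)
-85 - 77*s = -85 - 77*183 = -85 - 14091 = -14176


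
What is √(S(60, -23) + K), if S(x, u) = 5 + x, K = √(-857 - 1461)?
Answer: √(65 + I*√2318) ≈ 8.5408 + 2.8186*I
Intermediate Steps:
K = I*√2318 (K = √(-2318) = I*√2318 ≈ 48.146*I)
√(S(60, -23) + K) = √((5 + 60) + I*√2318) = √(65 + I*√2318)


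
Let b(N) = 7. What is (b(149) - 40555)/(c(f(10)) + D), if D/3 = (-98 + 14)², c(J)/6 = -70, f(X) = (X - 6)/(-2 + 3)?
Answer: -3379/1729 ≈ -1.9543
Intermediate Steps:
f(X) = -6 + X (f(X) = (-6 + X)/1 = (-6 + X)*1 = -6 + X)
c(J) = -420 (c(J) = 6*(-70) = -420)
D = 21168 (D = 3*(-98 + 14)² = 3*(-84)² = 3*7056 = 21168)
(b(149) - 40555)/(c(f(10)) + D) = (7 - 40555)/(-420 + 21168) = -40548/20748 = -40548*1/20748 = -3379/1729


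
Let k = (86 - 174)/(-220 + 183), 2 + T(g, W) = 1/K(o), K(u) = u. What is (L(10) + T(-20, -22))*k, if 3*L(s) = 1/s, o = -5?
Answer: -572/111 ≈ -5.1532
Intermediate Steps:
L(s) = 1/(3*s)
T(g, W) = -11/5 (T(g, W) = -2 + 1/(-5) = -2 - ⅕ = -11/5)
k = 88/37 (k = -88/(-37) = -88*(-1/37) = 88/37 ≈ 2.3784)
(L(10) + T(-20, -22))*k = ((⅓)/10 - 11/5)*(88/37) = ((⅓)*(⅒) - 11/5)*(88/37) = (1/30 - 11/5)*(88/37) = -13/6*88/37 = -572/111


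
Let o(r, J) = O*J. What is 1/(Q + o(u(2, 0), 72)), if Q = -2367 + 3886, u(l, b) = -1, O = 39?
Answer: 1/4327 ≈ 0.00023111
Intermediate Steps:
o(r, J) = 39*J
Q = 1519
1/(Q + o(u(2, 0), 72)) = 1/(1519 + 39*72) = 1/(1519 + 2808) = 1/4327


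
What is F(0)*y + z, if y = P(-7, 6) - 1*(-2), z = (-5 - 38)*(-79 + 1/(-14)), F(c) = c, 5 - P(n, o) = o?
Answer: 47601/14 ≈ 3400.1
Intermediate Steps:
P(n, o) = 5 - o
z = 47601/14 (z = -43*(-79 - 1/14) = -43*(-1107/14) = 47601/14 ≈ 3400.1)
y = 1 (y = (5 - 1*6) - 1*(-2) = (5 - 6) + 2 = -1 + 2 = 1)
F(0)*y + z = 0*1 + 47601/14 = 0 + 47601/14 = 47601/14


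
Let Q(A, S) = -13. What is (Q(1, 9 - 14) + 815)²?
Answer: 643204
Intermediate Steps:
(Q(1, 9 - 14) + 815)² = (-13 + 815)² = 802² = 643204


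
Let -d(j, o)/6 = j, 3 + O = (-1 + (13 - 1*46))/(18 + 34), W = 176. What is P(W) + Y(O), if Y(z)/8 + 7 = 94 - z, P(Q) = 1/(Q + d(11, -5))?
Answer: 1037093/1430 ≈ 725.24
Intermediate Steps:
O = -95/26 (O = -3 + (-1 + (13 - 1*46))/(18 + 34) = -3 + (-1 + (13 - 46))/52 = -3 + (-1 - 33)*(1/52) = -3 - 34*1/52 = -3 - 17/26 = -95/26 ≈ -3.6538)
d(j, o) = -6*j
P(Q) = 1/(-66 + Q) (P(Q) = 1/(Q - 6*11) = 1/(Q - 66) = 1/(-66 + Q))
Y(z) = 696 - 8*z (Y(z) = -56 + 8*(94 - z) = -56 + (752 - 8*z) = 696 - 8*z)
P(W) + Y(O) = 1/(-66 + 176) + (696 - 8*(-95/26)) = 1/110 + (696 + 380/13) = 1/110 + 9428/13 = 1037093/1430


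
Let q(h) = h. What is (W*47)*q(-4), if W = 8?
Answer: -1504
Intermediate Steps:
(W*47)*q(-4) = (8*47)*(-4) = 376*(-4) = -1504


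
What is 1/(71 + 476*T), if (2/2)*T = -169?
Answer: -1/80373 ≈ -1.2442e-5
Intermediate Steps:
T = -169
1/(71 + 476*T) = 1/(71 + 476*(-169)) = 1/(71 - 80444) = 1/(-80373) = -1/80373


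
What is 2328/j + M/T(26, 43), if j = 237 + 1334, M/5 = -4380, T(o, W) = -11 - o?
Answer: 34491036/58127 ≈ 593.37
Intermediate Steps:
M = -21900 (M = 5*(-4380) = -21900)
j = 1571
2328/j + M/T(26, 43) = 2328/1571 - 21900/(-11 - 1*26) = 2328*(1/1571) - 21900/(-11 - 26) = 2328/1571 - 21900/(-37) = 2328/1571 - 21900*(-1/37) = 2328/1571 + 21900/37 = 34491036/58127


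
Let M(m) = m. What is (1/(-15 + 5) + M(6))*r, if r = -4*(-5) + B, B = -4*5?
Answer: 0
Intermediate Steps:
B = -20
r = 0 (r = -4*(-5) - 20 = 20 - 20 = 0)
(1/(-15 + 5) + M(6))*r = (1/(-15 + 5) + 6)*0 = (1/(-10) + 6)*0 = (-⅒ + 6)*0 = (59/10)*0 = 0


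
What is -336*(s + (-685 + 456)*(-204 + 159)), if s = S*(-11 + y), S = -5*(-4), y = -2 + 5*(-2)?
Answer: -3307920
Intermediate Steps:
y = -12 (y = -2 - 10 = -12)
S = 20
s = -460 (s = 20*(-11 - 12) = 20*(-23) = -460)
-336*(s + (-685 + 456)*(-204 + 159)) = -336*(-460 + (-685 + 456)*(-204 + 159)) = -336*(-460 - 229*(-45)) = -336*(-460 + 10305) = -336*9845 = -3307920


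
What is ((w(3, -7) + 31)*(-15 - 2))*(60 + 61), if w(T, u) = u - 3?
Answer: -43197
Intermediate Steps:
w(T, u) = -3 + u
((w(3, -7) + 31)*(-15 - 2))*(60 + 61) = (((-3 - 7) + 31)*(-15 - 2))*(60 + 61) = ((-10 + 31)*(-17))*121 = (21*(-17))*121 = -357*121 = -43197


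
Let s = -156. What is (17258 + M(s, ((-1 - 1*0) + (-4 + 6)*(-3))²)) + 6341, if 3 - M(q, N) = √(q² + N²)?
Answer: 23602 - √26737 ≈ 23439.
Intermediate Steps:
M(q, N) = 3 - √(N² + q²) (M(q, N) = 3 - √(q² + N²) = 3 - √(N² + q²))
(17258 + M(s, ((-1 - 1*0) + (-4 + 6)*(-3))²)) + 6341 = (17258 + (3 - √((((-1 - 1*0) + (-4 + 6)*(-3))²)² + (-156)²))) + 6341 = (17258 + (3 - √((((-1 + 0) + 2*(-3))²)² + 24336))) + 6341 = (17258 + (3 - √(((-1 - 6)²)² + 24336))) + 6341 = (17258 + (3 - √(((-7)²)² + 24336))) + 6341 = (17258 + (3 - √(49² + 24336))) + 6341 = (17258 + (3 - √(2401 + 24336))) + 6341 = (17258 + (3 - √26737)) + 6341 = (17261 - √26737) + 6341 = 23602 - √26737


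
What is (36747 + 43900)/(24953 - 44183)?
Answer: -80647/19230 ≈ -4.1938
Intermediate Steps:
(36747 + 43900)/(24953 - 44183) = 80647/(-19230) = 80647*(-1/19230) = -80647/19230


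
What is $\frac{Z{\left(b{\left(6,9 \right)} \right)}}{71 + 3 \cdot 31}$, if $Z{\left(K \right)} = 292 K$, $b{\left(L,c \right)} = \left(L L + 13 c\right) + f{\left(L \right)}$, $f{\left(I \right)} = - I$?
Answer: $\frac{10731}{41} \approx 261.73$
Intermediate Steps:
$b{\left(L,c \right)} = L^{2} - L + 13 c$ ($b{\left(L,c \right)} = \left(L L + 13 c\right) - L = \left(L^{2} + 13 c\right) - L = L^{2} - L + 13 c$)
$\frac{Z{\left(b{\left(6,9 \right)} \right)}}{71 + 3 \cdot 31} = \frac{292 \left(6^{2} - 6 + 13 \cdot 9\right)}{71 + 3 \cdot 31} = \frac{292 \left(36 - 6 + 117\right)}{71 + 93} = \frac{292 \cdot 147}{164} = 42924 \cdot \frac{1}{164} = \frac{10731}{41}$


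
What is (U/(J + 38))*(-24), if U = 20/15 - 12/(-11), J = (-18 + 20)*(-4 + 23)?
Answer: -160/209 ≈ -0.76555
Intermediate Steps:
J = 38 (J = 2*19 = 38)
U = 80/33 (U = 20*(1/15) - 12*(-1/11) = 4/3 + 12/11 = 80/33 ≈ 2.4242)
(U/(J + 38))*(-24) = ((80/33)/(38 + 38))*(-24) = ((80/33)/76)*(-24) = ((1/76)*(80/33))*(-24) = (20/627)*(-24) = -160/209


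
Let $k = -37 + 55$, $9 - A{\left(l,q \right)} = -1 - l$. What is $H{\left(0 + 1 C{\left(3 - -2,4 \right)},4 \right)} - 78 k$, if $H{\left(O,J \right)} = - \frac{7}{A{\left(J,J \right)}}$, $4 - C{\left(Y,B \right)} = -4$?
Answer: $- \frac{2809}{2} \approx -1404.5$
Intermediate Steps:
$C{\left(Y,B \right)} = 8$ ($C{\left(Y,B \right)} = 4 - -4 = 4 + 4 = 8$)
$A{\left(l,q \right)} = 10 + l$ ($A{\left(l,q \right)} = 9 - \left(-1 - l\right) = 9 + \left(1 + l\right) = 10 + l$)
$k = 18$
$H{\left(O,J \right)} = - \frac{7}{10 + J}$
$H{\left(0 + 1 C{\left(3 - -2,4 \right)},4 \right)} - 78 k = - \frac{7}{10 + 4} - 1404 = - \frac{7}{14} - 1404 = \left(-7\right) \frac{1}{14} - 1404 = - \frac{1}{2} - 1404 = - \frac{2809}{2}$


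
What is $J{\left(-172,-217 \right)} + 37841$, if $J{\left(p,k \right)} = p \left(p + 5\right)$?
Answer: $66565$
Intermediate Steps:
$J{\left(p,k \right)} = p \left(5 + p\right)$
$J{\left(-172,-217 \right)} + 37841 = - 172 \left(5 - 172\right) + 37841 = \left(-172\right) \left(-167\right) + 37841 = 28724 + 37841 = 66565$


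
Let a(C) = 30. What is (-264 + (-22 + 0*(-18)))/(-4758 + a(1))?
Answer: 143/2364 ≈ 0.060491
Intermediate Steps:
(-264 + (-22 + 0*(-18)))/(-4758 + a(1)) = (-264 + (-22 + 0*(-18)))/(-4758 + 30) = (-264 + (-22 + 0))/(-4728) = (-264 - 22)*(-1/4728) = -286*(-1/4728) = 143/2364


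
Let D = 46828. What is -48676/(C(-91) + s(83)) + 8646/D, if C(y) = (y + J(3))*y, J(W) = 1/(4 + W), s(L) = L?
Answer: -1103598491/195530314 ≈ -5.6441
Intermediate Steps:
C(y) = y*(⅐ + y) (C(y) = (y + 1/(4 + 3))*y = (y + 1/7)*y = (y + ⅐)*y = (⅐ + y)*y = y*(⅐ + y))
-48676/(C(-91) + s(83)) + 8646/D = -48676/(-91*(⅐ - 91) + 83) + 8646/46828 = -48676/(-91*(-636/7) + 83) + 8646*(1/46828) = -48676/(8268 + 83) + 4323/23414 = -48676/8351 + 4323/23414 = -1103598491/195530314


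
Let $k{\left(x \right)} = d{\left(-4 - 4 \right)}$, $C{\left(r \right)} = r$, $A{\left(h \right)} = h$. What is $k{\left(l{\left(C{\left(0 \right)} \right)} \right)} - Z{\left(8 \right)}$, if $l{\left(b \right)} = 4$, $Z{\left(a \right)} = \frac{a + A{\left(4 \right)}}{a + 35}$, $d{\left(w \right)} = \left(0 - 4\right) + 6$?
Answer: $\frac{74}{43} \approx 1.7209$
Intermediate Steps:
$d{\left(w \right)} = 2$ ($d{\left(w \right)} = -4 + 6 = 2$)
$Z{\left(a \right)} = \frac{4 + a}{35 + a}$ ($Z{\left(a \right)} = \frac{a + 4}{a + 35} = \frac{4 + a}{35 + a}$)
$k{\left(x \right)} = 2$
$k{\left(l{\left(C{\left(0 \right)} \right)} \right)} - Z{\left(8 \right)} = 2 - \frac{4 + 8}{35 + 8} = 2 - \frac{1}{43} \cdot 12 = 2 - \frac{12}{43} = \frac{74}{43}$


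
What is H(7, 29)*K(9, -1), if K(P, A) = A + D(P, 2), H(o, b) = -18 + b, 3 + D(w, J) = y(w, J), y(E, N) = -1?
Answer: -55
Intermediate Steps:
D(w, J) = -4 (D(w, J) = -3 - 1 = -4)
K(P, A) = -4 + A (K(P, A) = A - 4 = -4 + A)
H(7, 29)*K(9, -1) = (-18 + 29)*(-4 - 1) = 11*(-5) = -55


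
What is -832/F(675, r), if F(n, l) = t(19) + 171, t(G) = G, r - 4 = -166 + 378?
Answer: -416/95 ≈ -4.3789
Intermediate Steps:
r = 216 (r = 4 + (-166 + 378) = 4 + 212 = 216)
F(n, l) = 190 (F(n, l) = 19 + 171 = 190)
-832/F(675, r) = -832/190 = -832*1/190 = -416/95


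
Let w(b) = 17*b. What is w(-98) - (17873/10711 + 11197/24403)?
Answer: -436016053864/261380533 ≈ -1668.1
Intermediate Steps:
w(-98) - (17873/10711 + 11197/24403) = 17*(-98) - (17873/10711 + 11197/24403) = -1666 - (17873*(1/10711) + 11197*(1/24403)) = -1666 - (17873/10711 + 11197/24403) = -1666 - 1*556085886/261380533 = -1666 - 556085886/261380533 = -436016053864/261380533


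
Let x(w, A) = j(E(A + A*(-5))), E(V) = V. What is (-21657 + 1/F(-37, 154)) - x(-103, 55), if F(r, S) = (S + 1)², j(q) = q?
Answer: -515023924/24025 ≈ -21437.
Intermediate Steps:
x(w, A) = -4*A (x(w, A) = A + A*(-5) = A - 5*A = -4*A)
F(r, S) = (1 + S)²
(-21657 + 1/F(-37, 154)) - x(-103, 55) = (-21657 + 1/((1 + 154)²)) - (-4)*55 = (-21657 + 1/(155²)) - 1*(-220) = (-21657 + 1/24025) + 220 = -520309424/24025 + 220 = -515023924/24025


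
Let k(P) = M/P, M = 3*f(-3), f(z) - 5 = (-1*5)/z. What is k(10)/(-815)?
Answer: -2/815 ≈ -0.0024540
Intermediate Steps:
f(z) = 5 - 5/z (f(z) = 5 + (-1*5)/z = 5 - 5/z)
M = 20 (M = 3*(5 - 5/(-3)) = 3*(5 - 5*(-1/3)) = 3*(5 + 5/3) = 3*(20/3) = 20)
k(P) = 20/P
k(10)/(-815) = (20/10)/(-815) = (20*(1/10))*(-1/815) = 2*(-1/815) = -2/815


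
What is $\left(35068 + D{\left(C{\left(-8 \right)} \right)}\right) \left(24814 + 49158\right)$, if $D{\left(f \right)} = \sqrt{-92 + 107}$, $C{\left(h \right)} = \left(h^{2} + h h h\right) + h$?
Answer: $2594050096 + 73972 \sqrt{15} \approx 2.5943 \cdot 10^{9}$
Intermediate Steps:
$C{\left(h \right)} = h + h^{2} + h^{3}$ ($C{\left(h \right)} = \left(h^{2} + h^{2} h\right) + h = \left(h^{2} + h^{3}\right) + h = h + h^{2} + h^{3}$)
$D{\left(f \right)} = \sqrt{15}$
$\left(35068 + D{\left(C{\left(-8 \right)} \right)}\right) \left(24814 + 49158\right) = \left(35068 + \sqrt{15}\right) \left(24814 + 49158\right) = \left(35068 + \sqrt{15}\right) 73972 = 2594050096 + 73972 \sqrt{15}$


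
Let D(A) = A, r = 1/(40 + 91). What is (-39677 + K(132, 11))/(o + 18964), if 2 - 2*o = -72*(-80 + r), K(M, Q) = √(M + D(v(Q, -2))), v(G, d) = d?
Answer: -472517/191561 + 131*√130/2107171 ≈ -2.4660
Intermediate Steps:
r = 1/131 ≈ 0.0076336
K(M, Q) = √(-2 + M) (K(M, Q) = √(M - 2) = √(-2 + M))
o = -377113/131 (o = 1 - (-36)*(-80 + 1/131) = 1 - (-36)*(-10479)/131 = 1 - ½*754488/131 = 1 - 377244/131 = -377113/131 ≈ -2878.7)
(-39677 + K(132, 11))/(o + 18964) = (-39677 + √(-2 + 132))/(-377113/131 + 18964) = (-39677 + √130)/(2107171/131) = (-39677 + √130)*(131/2107171) = -472517/191561 + 131*√130/2107171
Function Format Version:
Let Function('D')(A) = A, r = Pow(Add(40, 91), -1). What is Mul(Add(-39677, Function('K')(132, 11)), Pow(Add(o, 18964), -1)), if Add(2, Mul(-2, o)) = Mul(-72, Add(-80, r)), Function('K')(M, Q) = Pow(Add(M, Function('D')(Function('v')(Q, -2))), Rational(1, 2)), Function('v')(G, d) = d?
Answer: Add(Rational(-472517, 191561), Mul(Rational(131, 2107171), Pow(130, Rational(1, 2)))) ≈ -2.4660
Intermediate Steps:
r = Rational(1, 131) (r = Pow(131, -1) = Rational(1, 131) ≈ 0.0076336)
Function('K')(M, Q) = Pow(Add(-2, M), Rational(1, 2)) (Function('K')(M, Q) = Pow(Add(M, -2), Rational(1, 2)) = Pow(Add(-2, M), Rational(1, 2)))
o = Rational(-377113, 131) (o = Add(1, Mul(Rational(-1, 2), Mul(-72, Add(-80, Rational(1, 131))))) = Add(1, Mul(Rational(-1, 2), Mul(-72, Rational(-10479, 131)))) = Add(1, Mul(Rational(-1, 2), Rational(754488, 131))) = Add(1, Rational(-377244, 131)) = Rational(-377113, 131) ≈ -2878.7)
Mul(Add(-39677, Function('K')(132, 11)), Pow(Add(o, 18964), -1)) = Mul(Add(-39677, Pow(Add(-2, 132), Rational(1, 2))), Pow(Add(Rational(-377113, 131), 18964), -1)) = Mul(Add(-39677, Pow(130, Rational(1, 2))), Pow(Rational(2107171, 131), -1)) = Mul(Add(-39677, Pow(130, Rational(1, 2))), Rational(131, 2107171)) = Add(Rational(-472517, 191561), Mul(Rational(131, 2107171), Pow(130, Rational(1, 2))))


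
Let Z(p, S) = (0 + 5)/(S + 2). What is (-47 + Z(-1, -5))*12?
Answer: -584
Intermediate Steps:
Z(p, S) = 5/(2 + S)
(-47 + Z(-1, -5))*12 = (-47 + 5/(2 - 5))*12 = (-47 + 5/(-3))*12 = (-47 + 5*(-⅓))*12 = (-47 - 5/3)*12 = -146/3*12 = -584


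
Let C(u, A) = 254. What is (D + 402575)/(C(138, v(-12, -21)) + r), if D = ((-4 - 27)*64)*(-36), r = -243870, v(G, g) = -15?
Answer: -473999/243616 ≈ -1.9457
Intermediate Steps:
D = 71424 (D = -31*64*(-36) = -1984*(-36) = 71424)
(D + 402575)/(C(138, v(-12, -21)) + r) = (71424 + 402575)/(254 - 243870) = 473999/(-243616) = 473999*(-1/243616) = -473999/243616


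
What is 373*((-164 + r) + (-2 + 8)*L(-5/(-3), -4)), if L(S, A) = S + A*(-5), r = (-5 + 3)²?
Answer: -11190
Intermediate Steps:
r = 4 (r = (-2)² = 4)
L(S, A) = S - 5*A
373*((-164 + r) + (-2 + 8)*L(-5/(-3), -4)) = 373*((-164 + 4) + (-2 + 8)*(-5/(-3) - 5*(-4))) = 373*(-160 + 6*(-5*(-⅓) + 20)) = 373*(-160 + 6*(5/3 + 20)) = 373*(-160 + 6*(65/3)) = 373*(-160 + 130) = 373*(-30) = -11190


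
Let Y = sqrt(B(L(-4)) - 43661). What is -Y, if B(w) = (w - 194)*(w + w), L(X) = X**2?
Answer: -I*sqrt(49357) ≈ -222.16*I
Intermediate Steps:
B(w) = 2*w*(-194 + w) (B(w) = (-194 + w)*(2*w) = 2*w*(-194 + w))
Y = I*sqrt(49357) (Y = sqrt(2*(-4)**2*(-194 + (-4)**2) - 43661) = sqrt(2*16*(-194 + 16) - 43661) = sqrt(2*16*(-178) - 43661) = sqrt(-5696 - 43661) = sqrt(-49357) = I*sqrt(49357) ≈ 222.16*I)
-Y = -I*sqrt(49357)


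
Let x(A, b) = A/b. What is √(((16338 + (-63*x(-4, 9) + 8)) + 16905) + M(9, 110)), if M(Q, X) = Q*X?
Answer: √34269 ≈ 185.12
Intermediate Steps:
√(((16338 + (-63*x(-4, 9) + 8)) + 16905) + M(9, 110)) = √(((16338 + (-(-252)/9 + 8)) + 16905) + 9*110) = √(((16338 + (-(-252)/9 + 8)) + 16905) + 990) = √(((16338 + (-63*(-4/9) + 8)) + 16905) + 990) = √(((16338 + (28 + 8)) + 16905) + 990) = √(((16338 + 36) + 16905) + 990) = √((16374 + 16905) + 990) = √(33279 + 990) = √34269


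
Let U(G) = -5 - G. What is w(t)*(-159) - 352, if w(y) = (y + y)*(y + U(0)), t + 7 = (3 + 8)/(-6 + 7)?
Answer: 920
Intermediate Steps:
t = 4 (t = -7 + (3 + 8)/(-6 + 7) = -7 + 11/1 = -7 + 11*1 = -7 + 11 = 4)
w(y) = 2*y*(-5 + y) (w(y) = (y + y)*(y + (-5 - 1*0)) = (2*y)*(y + (-5 + 0)) = (2*y)*(y - 5) = (2*y)*(-5 + y) = 2*y*(-5 + y))
w(t)*(-159) - 352 = (2*4*(-5 + 4))*(-159) - 352 = (2*4*(-1))*(-159) - 352 = -8*(-159) - 352 = 1272 - 352 = 920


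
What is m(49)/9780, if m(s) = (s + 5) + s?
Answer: 103/9780 ≈ 0.010532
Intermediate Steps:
m(s) = 5 + 2*s (m(s) = (5 + s) + s = 5 + 2*s)
m(49)/9780 = (5 + 2*49)/9780 = (5 + 98)*(1/9780) = 103*(1/9780) = 103/9780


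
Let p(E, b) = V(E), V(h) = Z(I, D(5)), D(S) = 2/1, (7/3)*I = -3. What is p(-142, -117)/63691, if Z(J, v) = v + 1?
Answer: 3/63691 ≈ 4.7102e-5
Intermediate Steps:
I = -9/7 (I = (3/7)*(-3) = -9/7 ≈ -1.2857)
D(S) = 2 (D(S) = 2*1 = 2)
Z(J, v) = 1 + v
V(h) = 3 (V(h) = 1 + 2 = 3)
p(E, b) = 3
p(-142, -117)/63691 = 3/63691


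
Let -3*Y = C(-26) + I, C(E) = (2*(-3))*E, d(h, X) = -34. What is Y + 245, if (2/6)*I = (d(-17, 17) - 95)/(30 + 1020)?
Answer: 67593/350 ≈ 193.12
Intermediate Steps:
C(E) = -6*E
I = -129/350 (I = 3*((-34 - 95)/(30 + 1020)) = 3*(-129/1050) = 3*(-129*1/1050) = 3*(-43/350) = -129/350 ≈ -0.36857)
Y = -18157/350 (Y = -(-6*(-26) - 129/350)/3 = -(156 - 129/350)/3 = -⅓*54471/350 = -18157/350 ≈ -51.877)
Y + 245 = -18157/350 + 245 = 67593/350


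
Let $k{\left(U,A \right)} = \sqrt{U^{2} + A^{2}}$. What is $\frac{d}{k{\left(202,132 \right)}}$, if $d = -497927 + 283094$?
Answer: $- \frac{214833 \sqrt{14557}}{29114} \approx -890.3$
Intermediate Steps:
$d = -214833$
$k{\left(U,A \right)} = \sqrt{A^{2} + U^{2}}$
$\frac{d}{k{\left(202,132 \right)}} = - \frac{214833}{\sqrt{132^{2} + 202^{2}}} = - \frac{214833}{\sqrt{17424 + 40804}} = - \frac{214833}{\sqrt{58228}} = - \frac{214833}{2 \sqrt{14557}} = - 214833 \frac{\sqrt{14557}}{29114} = - \frac{214833 \sqrt{14557}}{29114}$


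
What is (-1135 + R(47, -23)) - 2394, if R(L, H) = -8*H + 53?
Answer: -3292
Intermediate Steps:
R(L, H) = 53 - 8*H
(-1135 + R(47, -23)) - 2394 = (-1135 + (53 - 8*(-23))) - 2394 = (-1135 + (53 + 184)) - 2394 = (-1135 + 237) - 2394 = -898 - 2394 = -3292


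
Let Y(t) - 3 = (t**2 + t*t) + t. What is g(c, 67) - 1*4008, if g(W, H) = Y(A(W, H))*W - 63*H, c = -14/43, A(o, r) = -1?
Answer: -353903/43 ≈ -8230.3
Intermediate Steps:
Y(t) = 3 + t + 2*t**2 (Y(t) = 3 + ((t**2 + t*t) + t) = 3 + ((t**2 + t**2) + t) = 3 + (2*t**2 + t) = 3 + (t + 2*t**2) = 3 + t + 2*t**2)
c = -14/43 (c = -14*1/43 = -14/43 ≈ -0.32558)
g(W, H) = -63*H + 4*W (g(W, H) = (3 - 1 + 2*(-1)**2)*W - 63*H = (3 - 1 + 2*1)*W - 63*H = (3 - 1 + 2)*W - 63*H = 4*W - 63*H = -63*H + 4*W)
g(c, 67) - 1*4008 = (-63*67 + 4*(-14/43)) - 1*4008 = (-4221 - 56/43) - 4008 = -181559/43 - 4008 = -353903/43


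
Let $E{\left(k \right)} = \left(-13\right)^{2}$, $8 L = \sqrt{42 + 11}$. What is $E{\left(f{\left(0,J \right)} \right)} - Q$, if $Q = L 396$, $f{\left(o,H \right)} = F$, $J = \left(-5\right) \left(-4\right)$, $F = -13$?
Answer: $169 - \frac{99 \sqrt{53}}{2} \approx -191.37$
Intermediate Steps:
$J = 20$
$L = \frac{\sqrt{53}}{8}$ ($L = \frac{\sqrt{42 + 11}}{8} = \frac{\sqrt{53}}{8} \approx 0.91001$)
$f{\left(o,H \right)} = -13$
$E{\left(k \right)} = 169$
$Q = \frac{99 \sqrt{53}}{2}$ ($Q = \frac{\sqrt{53}}{8} \cdot 396 = \frac{99 \sqrt{53}}{2} \approx 360.37$)
$E{\left(f{\left(0,J \right)} \right)} - Q = 169 - \frac{99 \sqrt{53}}{2}$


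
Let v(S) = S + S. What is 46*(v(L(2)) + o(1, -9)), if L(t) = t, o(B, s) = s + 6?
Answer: 46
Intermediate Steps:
o(B, s) = 6 + s
v(S) = 2*S
46*(v(L(2)) + o(1, -9)) = 46*(2*2 + (6 - 9)) = 46*(4 - 3) = 46*1 = 46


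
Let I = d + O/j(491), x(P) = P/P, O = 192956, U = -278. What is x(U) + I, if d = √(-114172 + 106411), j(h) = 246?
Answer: 96601/123 + I*√7761 ≈ 785.37 + 88.097*I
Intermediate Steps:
x(P) = 1
d = I*√7761 (d = √(-7761) = I*√7761 ≈ 88.097*I)
I = 96478/123 + I*√7761 (I = I*√7761 + 192956/246 = I*√7761 + 192956*(1/246) = I*√7761 + 96478/123 = 96478/123 + I*√7761 ≈ 784.37 + 88.097*I)
x(U) + I = 1 + (96478/123 + I*√7761) = 96601/123 + I*√7761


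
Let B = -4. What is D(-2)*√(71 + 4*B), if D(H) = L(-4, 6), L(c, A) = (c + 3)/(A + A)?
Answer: -√55/12 ≈ -0.61802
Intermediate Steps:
L(c, A) = (3 + c)/(2*A) (L(c, A) = (3 + c)/((2*A)) = (3 + c)*(1/(2*A)) = (3 + c)/(2*A))
D(H) = -1/12 (D(H) = (½)*(3 - 4)/6 = (½)*(⅙)*(-1) = -1/12)
D(-2)*√(71 + 4*B) = -√(71 + 4*(-4))/12 = -√(71 - 16)/12 = -√55/12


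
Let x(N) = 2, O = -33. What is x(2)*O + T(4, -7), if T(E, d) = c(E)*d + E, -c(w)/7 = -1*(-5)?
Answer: 183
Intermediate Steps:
c(w) = -35 (c(w) = -(-7)*(-5) = -7*5 = -35)
T(E, d) = E - 35*d (T(E, d) = -35*d + E = E - 35*d)
x(2)*O + T(4, -7) = 2*(-33) + (4 - 35*(-7)) = -66 + (4 + 245) = -66 + 249 = 183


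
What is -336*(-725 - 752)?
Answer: 496272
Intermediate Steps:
-336*(-725 - 752) = -336*(-1477) = 496272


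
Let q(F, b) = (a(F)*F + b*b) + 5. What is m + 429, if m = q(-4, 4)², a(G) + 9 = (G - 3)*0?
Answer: 3678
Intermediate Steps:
a(G) = -9 (a(G) = -9 + (G - 3)*0 = -9 + (-3 + G)*0 = -9 + 0 = -9)
q(F, b) = 5 + b² - 9*F (q(F, b) = (-9*F + b*b) + 5 = (-9*F + b²) + 5 = (b² - 9*F) + 5 = 5 + b² - 9*F)
m = 3249 (m = (5 + 4² - 9*(-4))² = (5 + 16 + 36)² = 57² = 3249)
m + 429 = 3249 + 429 = 3678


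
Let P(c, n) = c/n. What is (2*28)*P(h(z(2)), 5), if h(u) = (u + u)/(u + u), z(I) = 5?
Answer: 56/5 ≈ 11.200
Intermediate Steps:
h(u) = 1 (h(u) = (2*u)/((2*u)) = (2*u)*(1/(2*u)) = 1)
(2*28)*P(h(z(2)), 5) = (2*28)*(1/5) = 56*(1*(⅕)) = 56*(⅕) = 56/5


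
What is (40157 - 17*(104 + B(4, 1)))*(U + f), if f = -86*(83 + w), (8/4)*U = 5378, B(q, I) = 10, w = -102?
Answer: 165220737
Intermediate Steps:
U = 2689 (U = (1/2)*5378 = 2689)
f = 1634 (f = -86*(83 - 102) = -86*(-19) = 1634)
(40157 - 17*(104 + B(4, 1)))*(U + f) = (40157 - 17*(104 + 10))*(2689 + 1634) = (40157 - 17*114)*4323 = (40157 - 1938)*4323 = 38219*4323 = 165220737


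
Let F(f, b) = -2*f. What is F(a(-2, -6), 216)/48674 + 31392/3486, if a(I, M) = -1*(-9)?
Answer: 127325955/14139797 ≈ 9.0048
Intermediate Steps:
a(I, M) = 9
F(a(-2, -6), 216)/48674 + 31392/3486 = -2*9/48674 + 31392/3486 = -18*1/48674 + 31392*(1/3486) = -9/24337 + 5232/581 = 127325955/14139797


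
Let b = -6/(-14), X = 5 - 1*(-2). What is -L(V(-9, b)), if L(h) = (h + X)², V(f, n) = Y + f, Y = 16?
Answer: -196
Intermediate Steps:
X = 7 (X = 5 + 2 = 7)
b = 3/7 (b = -6*(-1/14) = 3/7 ≈ 0.42857)
V(f, n) = 16 + f
L(h) = (7 + h)² (L(h) = (h + 7)² = (7 + h)²)
-L(V(-9, b)) = -(7 + (16 - 9))² = -(7 + 7)² = -1*14² = -1*196 = -196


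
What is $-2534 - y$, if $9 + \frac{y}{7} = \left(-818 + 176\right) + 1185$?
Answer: $-6272$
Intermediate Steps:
$y = 3738$ ($y = -63 + 7 \left(\left(-818 + 176\right) + 1185\right) = -63 + 7 \left(-642 + 1185\right) = -63 + 7 \cdot 543 = -63 + 3801 = 3738$)
$-2534 - y = -2534 - 3738 = -6272$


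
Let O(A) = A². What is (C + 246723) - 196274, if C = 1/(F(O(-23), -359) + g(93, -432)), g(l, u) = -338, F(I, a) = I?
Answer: 9635760/191 ≈ 50449.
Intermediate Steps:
C = 1/191 (C = 1/((-23)² - 338) = 1/(529 - 338) = 1/191 ≈ 0.0052356)
(C + 246723) - 196274 = (1/191 + 246723) - 196274 = 47124094/191 - 196274 = 9635760/191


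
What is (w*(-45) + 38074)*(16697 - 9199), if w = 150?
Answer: 234867352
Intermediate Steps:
(w*(-45) + 38074)*(16697 - 9199) = (150*(-45) + 38074)*(16697 - 9199) = (-6750 + 38074)*7498 = 31324*7498 = 234867352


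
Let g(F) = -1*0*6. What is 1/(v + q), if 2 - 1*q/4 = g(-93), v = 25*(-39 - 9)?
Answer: -1/1192 ≈ -0.00083893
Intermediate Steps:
v = -1200 (v = 25*(-48) = -1200)
g(F) = 0 (g(F) = 0*6 = 0)
q = 8 (q = 8 - 4*0 = 8 + 0 = 8)
1/(v + q) = 1/(-1200 + 8) = 1/(-1192) = -1/1192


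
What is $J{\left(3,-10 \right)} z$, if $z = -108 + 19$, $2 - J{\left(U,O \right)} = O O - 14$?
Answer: $7476$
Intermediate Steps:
$J{\left(U,O \right)} = 16 - O^{2}$ ($J{\left(U,O \right)} = 2 - \left(O O - 14\right) = 2 - \left(O^{2} - 14\right) = 2 - \left(-14 + O^{2}\right) = 16 - O^{2}$)
$z = -89$
$J{\left(3,-10 \right)} z = \left(16 - \left(-10\right)^{2}\right) \left(-89\right) = \left(16 - 100\right) \left(-89\right) = \left(-84\right) \left(-89\right) = 7476$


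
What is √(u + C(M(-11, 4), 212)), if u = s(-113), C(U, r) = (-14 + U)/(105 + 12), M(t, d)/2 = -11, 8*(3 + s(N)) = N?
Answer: 7*I*√962/52 ≈ 4.1752*I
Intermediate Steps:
s(N) = -3 + N/8
M(t, d) = -22 (M(t, d) = 2*(-11) = -22)
C(U, r) = -14/117 + U/117 (C(U, r) = (-14 + U)/117 = (-14 + U)*(1/117) = -14/117 + U/117)
u = -137/8 (u = -3 + (⅛)*(-113) = -3 - 113/8 = -137/8 ≈ -17.125)
√(u + C(M(-11, 4), 212)) = √(-137/8 + (-14/117 + (1/117)*(-22))) = √(-137/8 + (-14/117 - 22/117)) = √(-137/8 - 4/13) = √(-1813/104) = 7*I*√962/52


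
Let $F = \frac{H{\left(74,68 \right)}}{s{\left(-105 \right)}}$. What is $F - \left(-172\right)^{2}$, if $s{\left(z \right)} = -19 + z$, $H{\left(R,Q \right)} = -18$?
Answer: $- \frac{1834199}{62} \approx -29584.0$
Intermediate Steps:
$F = \frac{9}{62}$ ($F = - \frac{18}{-19 - 105} = - \frac{18}{-124} = \left(-18\right) \left(- \frac{1}{124}\right) = \frac{9}{62} \approx 0.14516$)
$F - \left(-172\right)^{2} = \frac{9}{62} - \left(-172\right)^{2} = \frac{9}{62} - 29584 = - \frac{1834199}{62}$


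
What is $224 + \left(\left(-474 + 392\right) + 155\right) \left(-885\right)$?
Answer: $-64381$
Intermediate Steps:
$224 + \left(\left(-474 + 392\right) + 155\right) \left(-885\right) = 224 + \left(-82 + 155\right) \left(-885\right) = 224 + 73 \left(-885\right) = 224 - 64605 = -64381$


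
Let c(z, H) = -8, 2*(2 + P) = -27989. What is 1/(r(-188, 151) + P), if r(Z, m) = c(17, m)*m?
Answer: -2/30409 ≈ -6.5770e-5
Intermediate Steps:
P = -27993/2 (P = -2 + (½)*(-27989) = -2 - 27989/2 = -27993/2 ≈ -13997.)
r(Z, m) = -8*m
1/(r(-188, 151) + P) = 1/(-8*151 - 27993/2) = 1/(-1208 - 27993/2) = 1/(-30409/2) = -2/30409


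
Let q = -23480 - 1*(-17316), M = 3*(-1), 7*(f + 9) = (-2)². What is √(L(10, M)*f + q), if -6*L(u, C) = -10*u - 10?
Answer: I*√2786469/21 ≈ 79.489*I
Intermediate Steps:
f = -59/7 (f = -9 + (⅐)*(-2)² = -9 + (⅐)*4 = -9 + 4/7 = -59/7 ≈ -8.4286)
M = -3
L(u, C) = 5/3 + 5*u/3 (L(u, C) = -(-10*u - 10)/6 = -(-10 - 10*u)/6 = 5/3 + 5*u/3)
q = -6164 (q = -23480 + 17316 = -6164)
√(L(10, M)*f + q) = √((5/3 + (5/3)*10)*(-59/7) - 6164) = √((5/3 + 50/3)*(-59/7) - 6164) = √((55/3)*(-59/7) - 6164) = √(-3245/21 - 6164) = √(-132689/21) = I*√2786469/21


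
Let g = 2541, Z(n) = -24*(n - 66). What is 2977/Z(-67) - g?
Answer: -8107895/3192 ≈ -2540.1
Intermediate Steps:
Z(n) = 1584 - 24*n (Z(n) = -24*(-66 + n) = 1584 - 24*n)
2977/Z(-67) - g = 2977/(1584 - 24*(-67)) - 1*2541 = 2977/(1584 + 1608) - 2541 = 2977/3192 - 2541 = -8107895/3192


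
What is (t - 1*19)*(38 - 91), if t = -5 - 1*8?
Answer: 1696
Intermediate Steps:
t = -13 (t = -5 - 8 = -13)
(t - 1*19)*(38 - 91) = (-13 - 1*19)*(38 - 91) = (-13 - 19)*(-53) = -32*(-53) = 1696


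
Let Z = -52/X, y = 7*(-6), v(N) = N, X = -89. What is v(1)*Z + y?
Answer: -3686/89 ≈ -41.416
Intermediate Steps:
y = -42
Z = 52/89 (Z = -52/(-89) = -52*(-1/89) = 52/89 ≈ 0.58427)
v(1)*Z + y = 1*(52/89) - 42 = 52/89 - 42 = -3686/89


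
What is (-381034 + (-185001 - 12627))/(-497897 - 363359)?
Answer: 289331/430628 ≈ 0.67188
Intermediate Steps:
(-381034 + (-185001 - 12627))/(-497897 - 363359) = (-381034 - 197628)/(-861256) = -578662*(-1/861256) = 289331/430628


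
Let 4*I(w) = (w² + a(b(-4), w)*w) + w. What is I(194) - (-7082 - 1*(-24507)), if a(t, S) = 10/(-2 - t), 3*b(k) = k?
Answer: -8695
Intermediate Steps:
b(k) = k/3
I(w) = -7*w/2 + w²/4 (I(w) = ((w² + (-10/(2 + (⅓)*(-4)))*w) + w)/4 = ((w² + (-10/(2 - 4/3))*w) + w)/4 = ((w² + (-10/⅔)*w) + w)/4 = ((w² + (-10*3/2)*w) + w)/4 = ((w² - 15*w) + w)/4 = (w² - 14*w)/4 = -7*w/2 + w²/4)
I(194) - (-7082 - 1*(-24507)) = (¼)*194*(-14 + 194) - (-7082 - 1*(-24507)) = (¼)*194*180 - (-7082 + 24507) = 8730 - 1*17425 = 8730 - 17425 = -8695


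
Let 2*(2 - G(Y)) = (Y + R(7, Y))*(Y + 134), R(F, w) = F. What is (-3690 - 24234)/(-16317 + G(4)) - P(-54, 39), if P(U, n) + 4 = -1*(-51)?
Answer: -387277/8537 ≈ -45.365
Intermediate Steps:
P(U, n) = 47 (P(U, n) = -4 - 1*(-51) = -4 + 51 = 47)
G(Y) = 2 - (7 + Y)*(134 + Y)/2 (G(Y) = 2 - (Y + 7)*(Y + 134)/2 = 2 - (7 + Y)*(134 + Y)/2)
(-3690 - 24234)/(-16317 + G(4)) - P(-54, 39) = (-3690 - 24234)/(-16317 + (-467 - 141/2*4 - ½*4²)) - 1*47 = -27924/(-16317 + (-467 - 282 - ½*16)) - 47 = -27924/(-16317 + (-467 - 282 - 8)) - 47 = -27924/(-16317 - 757) - 47 = -27924/(-17074) - 47 = -27924*(-1/17074) - 47 = 13962/8537 - 47 = -387277/8537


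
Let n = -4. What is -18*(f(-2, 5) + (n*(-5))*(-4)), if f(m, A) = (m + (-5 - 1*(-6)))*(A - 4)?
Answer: 1458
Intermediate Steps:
f(m, A) = (1 + m)*(-4 + A) (f(m, A) = (m + (-5 + 6))*(-4 + A) = (m + 1)*(-4 + A) = (1 + m)*(-4 + A))
-18*(f(-2, 5) + (n*(-5))*(-4)) = -18*((-4 + 5 - 4*(-2) + 5*(-2)) - 4*(-5)*(-4)) = -18*((-4 + 5 + 8 - 10) + 20*(-4)) = -18*(-1 - 80) = -18*(-81) = 1458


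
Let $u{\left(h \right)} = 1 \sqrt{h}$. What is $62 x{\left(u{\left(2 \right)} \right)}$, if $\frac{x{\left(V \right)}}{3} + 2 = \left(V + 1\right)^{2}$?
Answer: $186 + 372 \sqrt{2} \approx 712.09$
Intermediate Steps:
$u{\left(h \right)} = \sqrt{h}$
$x{\left(V \right)} = -6 + 3 \left(1 + V\right)^{2}$ ($x{\left(V \right)} = -6 + 3 \left(V + 1\right)^{2} = -6 + 3 \left(1 + V\right)^{2}$)
$62 x{\left(u{\left(2 \right)} \right)} = 62 \left(-6 + 3 \left(1 + \sqrt{2}\right)^{2}\right) = -372 + 186 \left(1 + \sqrt{2}\right)^{2}$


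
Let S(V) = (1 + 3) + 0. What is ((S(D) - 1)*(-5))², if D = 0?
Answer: 225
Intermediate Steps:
S(V) = 4 (S(V) = 4 + 0 = 4)
((S(D) - 1)*(-5))² = ((4 - 1)*(-5))² = (3*(-5))² = (-15)² = 225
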